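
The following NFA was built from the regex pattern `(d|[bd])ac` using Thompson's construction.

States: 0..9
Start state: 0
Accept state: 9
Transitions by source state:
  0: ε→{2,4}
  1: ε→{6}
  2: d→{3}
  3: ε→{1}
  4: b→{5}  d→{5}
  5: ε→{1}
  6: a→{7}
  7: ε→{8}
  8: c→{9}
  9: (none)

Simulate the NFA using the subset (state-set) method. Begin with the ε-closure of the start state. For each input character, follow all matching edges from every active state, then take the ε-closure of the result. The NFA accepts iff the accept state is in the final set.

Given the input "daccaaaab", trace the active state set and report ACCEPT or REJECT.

Answer: REJECT

Derivation:
initial (ε-close {0}): {0,2,4}
'd' @ 1: {1,3,5,6}
'a' @ 2: {7,8}
'c' @ 3: {9}  ✓accept
'c' @ 4: {}  — state set empty
rest 'aaaab' ignored (set empty)
end set {} — state 9 not in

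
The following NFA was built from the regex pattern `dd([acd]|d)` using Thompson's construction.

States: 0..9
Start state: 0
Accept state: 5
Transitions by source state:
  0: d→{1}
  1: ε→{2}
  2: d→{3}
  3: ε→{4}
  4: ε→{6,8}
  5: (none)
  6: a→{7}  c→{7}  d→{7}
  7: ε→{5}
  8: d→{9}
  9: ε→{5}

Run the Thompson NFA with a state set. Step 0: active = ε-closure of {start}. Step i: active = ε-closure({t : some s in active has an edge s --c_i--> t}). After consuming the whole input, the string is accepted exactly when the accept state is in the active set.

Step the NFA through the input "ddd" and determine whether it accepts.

Answer: ACCEPT

Derivation:
initial (ε-close {0}): {0}
'd' @ 1: {1,2}
'd' @ 2: {3,4,6,8}
'd' @ 3: {5,7,9}  ✓accept
final: {5,7,9}; accept 5 in set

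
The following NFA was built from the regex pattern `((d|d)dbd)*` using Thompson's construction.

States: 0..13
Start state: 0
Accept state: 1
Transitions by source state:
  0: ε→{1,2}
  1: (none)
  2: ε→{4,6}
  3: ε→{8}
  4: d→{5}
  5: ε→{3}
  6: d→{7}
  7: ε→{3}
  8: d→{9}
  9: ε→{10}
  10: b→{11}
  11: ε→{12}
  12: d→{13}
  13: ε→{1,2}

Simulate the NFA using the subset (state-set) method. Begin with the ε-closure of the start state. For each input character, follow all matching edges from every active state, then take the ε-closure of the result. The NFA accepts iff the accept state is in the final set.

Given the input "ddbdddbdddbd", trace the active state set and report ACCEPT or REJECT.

Answer: ACCEPT

Derivation:
initial (ε-close {0}): {0,1,2,4,6}
'd' @ 1: {3,5,7,8}
'd' @ 2: {9,10}
'b' @ 3: {11,12}
'd' @ 4: {1,2,4,6,13}  (accept∈set)
'd' @ 5: {3,5,7,8}
'd' @ 6: {9,10}
'b' @ 7: {11,12}
'd' @ 8: {1,2,4,6,13}  (accept∈set)
'd' @ 9: {3,5,7,8}
'd' @ 10: {9,10}
'b' @ 11: {11,12}
'd' @ 12: {1,2,4,6,13}  (accept∈set)
after full input: {1,2,4,6,13}  (accept=1 in)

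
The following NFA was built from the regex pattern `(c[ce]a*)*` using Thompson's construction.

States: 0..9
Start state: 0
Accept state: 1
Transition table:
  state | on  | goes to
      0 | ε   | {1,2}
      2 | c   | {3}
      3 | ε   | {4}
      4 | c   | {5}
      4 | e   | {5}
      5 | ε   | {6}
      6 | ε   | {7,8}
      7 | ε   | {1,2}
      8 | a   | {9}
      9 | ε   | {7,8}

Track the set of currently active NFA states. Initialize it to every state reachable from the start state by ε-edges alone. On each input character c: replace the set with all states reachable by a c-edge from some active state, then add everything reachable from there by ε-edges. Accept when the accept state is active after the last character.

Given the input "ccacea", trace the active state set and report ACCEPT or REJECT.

S₀ = ε-closure({0}) = {0,1,2}
'c' @ 1: {3,4}
'c' @ 2: {1,2,5,6,7,8}  [accepting]
'a' @ 3: {1,2,7,8,9}  [accepting]
'c' @ 4: {3,4}
'e' @ 5: {1,2,5,6,7,8}  [accepting]
'a' @ 6: {1,2,7,8,9}  [accepting]
after full input: {1,2,7,8,9}  (accept=1 in)

Answer: ACCEPT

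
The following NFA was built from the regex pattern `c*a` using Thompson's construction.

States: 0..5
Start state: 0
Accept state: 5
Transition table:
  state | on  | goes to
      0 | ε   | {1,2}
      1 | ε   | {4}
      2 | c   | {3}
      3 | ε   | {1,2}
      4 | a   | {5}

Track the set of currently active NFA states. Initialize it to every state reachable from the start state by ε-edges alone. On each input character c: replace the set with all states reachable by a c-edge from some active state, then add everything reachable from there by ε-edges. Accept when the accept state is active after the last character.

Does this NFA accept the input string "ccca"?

Answer: ACCEPT

Trace:
S₀ = ε-closure({0}) = {0,1,2,4}
'c' @ 1: {1,2,3,4}
'c' @ 2: {1,2,3,4}
'c' @ 3: {1,2,3,4}
'a' @ 4: {5}  (accept∈set)
end set {5} — state 5 in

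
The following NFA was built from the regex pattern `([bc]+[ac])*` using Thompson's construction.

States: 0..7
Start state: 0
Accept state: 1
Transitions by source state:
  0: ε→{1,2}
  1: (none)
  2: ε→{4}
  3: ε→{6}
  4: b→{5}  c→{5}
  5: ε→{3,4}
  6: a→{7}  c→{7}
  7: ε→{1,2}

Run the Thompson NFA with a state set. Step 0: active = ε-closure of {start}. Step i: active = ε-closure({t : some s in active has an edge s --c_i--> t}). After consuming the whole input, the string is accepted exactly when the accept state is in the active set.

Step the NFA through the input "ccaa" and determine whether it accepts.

initial (ε-close {0}): {0,1,2,4}
'c' @ 1: {3,4,5,6}
'c' @ 2: {1,2,3,4,5,6,7}  (accept∈set)
'a' @ 3: {1,2,4,7}  (accept∈set)
'a' @ 4: {}  — dead — no transitions
after full input: {}  (accept=1 not in)

Answer: REJECT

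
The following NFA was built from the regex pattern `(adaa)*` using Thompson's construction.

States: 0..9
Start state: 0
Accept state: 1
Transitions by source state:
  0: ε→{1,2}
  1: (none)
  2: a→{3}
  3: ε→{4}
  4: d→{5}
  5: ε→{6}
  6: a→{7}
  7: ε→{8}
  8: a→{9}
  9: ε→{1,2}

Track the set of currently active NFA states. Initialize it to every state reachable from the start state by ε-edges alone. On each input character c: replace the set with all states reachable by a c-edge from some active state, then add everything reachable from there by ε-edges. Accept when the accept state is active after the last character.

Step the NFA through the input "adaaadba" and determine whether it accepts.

start: ε-closure({0}) = {0,1,2}
'a' @ 1: {3,4}
'd' @ 2: {5,6}
'a' @ 3: {7,8}
'a' @ 4: {1,2,9}  [accepting]
'a' @ 5: {3,4}
'd' @ 6: {5,6}
'b' @ 7: {}  — dead — no transitions
rest 'a' ignored (set empty)
after full input: {}  (accept=1 not in)

Answer: REJECT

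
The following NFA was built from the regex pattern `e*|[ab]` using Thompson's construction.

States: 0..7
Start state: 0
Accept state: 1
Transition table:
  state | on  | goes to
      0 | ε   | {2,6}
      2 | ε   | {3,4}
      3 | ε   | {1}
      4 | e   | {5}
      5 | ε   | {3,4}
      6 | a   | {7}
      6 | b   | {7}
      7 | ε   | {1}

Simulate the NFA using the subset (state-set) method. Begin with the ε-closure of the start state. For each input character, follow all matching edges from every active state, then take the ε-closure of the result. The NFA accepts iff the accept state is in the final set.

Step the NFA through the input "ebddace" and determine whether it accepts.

Answer: REJECT

Steps:
initial (ε-close {0}): {0,1,2,3,4,6}
'e' @ 1: {1,3,4,5}  ✓accept
'b' @ 2: {}  — state set empty
rest 'ddace' ignored (set empty)
after full input: {}  (accept=1 not in)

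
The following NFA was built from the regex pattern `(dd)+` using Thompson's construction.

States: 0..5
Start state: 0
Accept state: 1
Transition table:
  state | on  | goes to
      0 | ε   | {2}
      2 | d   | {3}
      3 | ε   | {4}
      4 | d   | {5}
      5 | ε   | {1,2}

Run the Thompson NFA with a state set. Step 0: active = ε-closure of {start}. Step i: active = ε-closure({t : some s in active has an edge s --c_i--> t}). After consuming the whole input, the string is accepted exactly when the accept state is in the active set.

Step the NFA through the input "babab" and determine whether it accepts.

Answer: REJECT

Steps:
S₀ = ε-closure({0}) = {0,2}
'b' @ 1: {}  — state set empty
rest 'abab' ignored (set empty)
after full input: {}  (accept=1 not in)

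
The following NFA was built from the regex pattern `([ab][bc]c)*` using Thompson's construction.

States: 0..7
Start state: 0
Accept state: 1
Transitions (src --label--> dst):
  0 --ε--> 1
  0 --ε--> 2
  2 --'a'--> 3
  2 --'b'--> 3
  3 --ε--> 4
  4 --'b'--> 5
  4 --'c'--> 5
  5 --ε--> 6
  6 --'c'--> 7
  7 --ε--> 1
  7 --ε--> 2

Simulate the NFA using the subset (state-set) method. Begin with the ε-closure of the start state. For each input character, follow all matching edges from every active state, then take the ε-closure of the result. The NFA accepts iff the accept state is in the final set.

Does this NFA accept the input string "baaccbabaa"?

Answer: REJECT

Steps:
initial (ε-close {0}): {0,1,2}
'b' @ 1: {3,4}
'a' @ 2: {}  — no active states
rest 'accbabaa' ignored (set empty)
after full input: {}  (accept=1 not in)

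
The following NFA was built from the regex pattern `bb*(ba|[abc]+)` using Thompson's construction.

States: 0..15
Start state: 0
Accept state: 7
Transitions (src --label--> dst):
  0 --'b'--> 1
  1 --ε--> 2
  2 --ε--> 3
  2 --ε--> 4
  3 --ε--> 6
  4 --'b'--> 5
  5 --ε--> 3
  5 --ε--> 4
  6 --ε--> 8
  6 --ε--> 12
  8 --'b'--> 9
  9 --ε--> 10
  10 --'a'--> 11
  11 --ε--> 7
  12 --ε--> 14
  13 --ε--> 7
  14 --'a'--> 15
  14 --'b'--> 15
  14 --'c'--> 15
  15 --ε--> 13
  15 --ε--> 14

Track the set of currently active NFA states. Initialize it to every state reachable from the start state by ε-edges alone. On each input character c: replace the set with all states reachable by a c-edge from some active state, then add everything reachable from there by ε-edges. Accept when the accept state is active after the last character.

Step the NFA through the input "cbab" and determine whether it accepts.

Answer: REJECT

Derivation:
initial (ε-close {0}): {0}
'c' @ 1: {}  — no active states
rest 'bab' ignored (set empty)
final: {}; accept 7 not in set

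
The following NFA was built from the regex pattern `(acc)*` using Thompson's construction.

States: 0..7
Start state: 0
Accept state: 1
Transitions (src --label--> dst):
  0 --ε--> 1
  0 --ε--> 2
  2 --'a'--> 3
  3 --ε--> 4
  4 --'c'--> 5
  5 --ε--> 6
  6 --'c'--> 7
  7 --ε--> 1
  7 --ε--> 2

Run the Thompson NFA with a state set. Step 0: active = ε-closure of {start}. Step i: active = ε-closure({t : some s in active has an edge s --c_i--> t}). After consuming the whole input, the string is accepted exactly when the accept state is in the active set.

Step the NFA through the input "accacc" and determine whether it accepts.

Answer: ACCEPT

Trace:
start: ε-closure({0}) = {0,1,2}
'a' @ 1: {3,4}
'c' @ 2: {5,6}
'c' @ 3: {1,2,7}  [accepting]
'a' @ 4: {3,4}
'c' @ 5: {5,6}
'c' @ 6: {1,2,7}  [accepting]
final: {1,2,7}; accept 1 in set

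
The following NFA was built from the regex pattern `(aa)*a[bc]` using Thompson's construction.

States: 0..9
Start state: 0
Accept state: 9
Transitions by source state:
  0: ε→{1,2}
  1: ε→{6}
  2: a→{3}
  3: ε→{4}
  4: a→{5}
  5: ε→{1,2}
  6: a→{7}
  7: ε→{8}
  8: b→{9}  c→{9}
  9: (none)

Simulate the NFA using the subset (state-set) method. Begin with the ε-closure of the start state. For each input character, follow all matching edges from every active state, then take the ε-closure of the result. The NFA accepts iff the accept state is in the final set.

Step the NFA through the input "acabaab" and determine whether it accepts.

initial (ε-close {0}): {0,1,2,6}
'a' @ 1: {3,4,7,8}
'c' @ 2: {9}  [accepting]
'a' @ 3: {}  — no active states
rest 'baab' ignored (set empty)
after full input: {}  (accept=9 not in)

Answer: REJECT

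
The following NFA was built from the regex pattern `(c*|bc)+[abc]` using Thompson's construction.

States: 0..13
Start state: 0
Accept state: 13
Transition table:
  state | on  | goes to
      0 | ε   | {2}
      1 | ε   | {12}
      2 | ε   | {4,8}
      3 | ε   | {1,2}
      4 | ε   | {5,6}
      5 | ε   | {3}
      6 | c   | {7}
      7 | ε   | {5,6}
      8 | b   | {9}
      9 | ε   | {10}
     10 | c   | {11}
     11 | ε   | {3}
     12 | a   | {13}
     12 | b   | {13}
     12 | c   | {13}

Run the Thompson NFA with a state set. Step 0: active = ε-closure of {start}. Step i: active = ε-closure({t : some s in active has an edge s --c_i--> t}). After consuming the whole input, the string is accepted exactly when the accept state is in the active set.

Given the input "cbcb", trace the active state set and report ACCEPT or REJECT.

initial (ε-close {0}): {0,1,2,3,4,5,6,8,12}
'c' @ 1: {1,2,3,4,5,6,7,8,12,13}  ✓accept
'b' @ 2: {9,10,13}  ✓accept
'c' @ 3: {1,2,3,4,5,6,8,11,12}
'b' @ 4: {9,10,13}  ✓accept
end set {9,10,13} — state 13 in

Answer: ACCEPT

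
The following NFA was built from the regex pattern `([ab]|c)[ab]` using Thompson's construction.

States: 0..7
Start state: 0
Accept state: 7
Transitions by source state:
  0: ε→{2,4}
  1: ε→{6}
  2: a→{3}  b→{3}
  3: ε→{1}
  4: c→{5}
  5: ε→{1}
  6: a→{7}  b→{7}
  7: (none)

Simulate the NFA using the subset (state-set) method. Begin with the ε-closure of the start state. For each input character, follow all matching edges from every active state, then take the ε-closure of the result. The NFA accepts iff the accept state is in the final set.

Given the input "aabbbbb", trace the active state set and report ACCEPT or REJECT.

Answer: REJECT

Steps:
S₀ = ε-closure({0}) = {0,2,4}
'a' @ 1: {1,3,6}
'a' @ 2: {7}  [accepting]
'b' @ 3: {}  — dead — no transitions
rest 'bbbb' ignored (set empty)
end set {} — state 7 not in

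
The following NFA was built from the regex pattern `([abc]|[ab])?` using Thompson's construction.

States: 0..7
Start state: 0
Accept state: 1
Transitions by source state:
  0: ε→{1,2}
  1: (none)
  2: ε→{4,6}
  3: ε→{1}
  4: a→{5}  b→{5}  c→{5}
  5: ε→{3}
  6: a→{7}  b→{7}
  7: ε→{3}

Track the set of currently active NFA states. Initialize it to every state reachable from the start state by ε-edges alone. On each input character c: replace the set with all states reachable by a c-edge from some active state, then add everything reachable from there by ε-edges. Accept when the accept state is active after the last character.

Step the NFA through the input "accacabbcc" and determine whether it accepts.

Answer: REJECT

Steps:
start: ε-closure({0}) = {0,1,2,4,6}
'a' @ 1: {1,3,5,7}  ✓accept
'c' @ 2: {}  — state set empty
rest 'cacabbcc' ignored (set empty)
final: {}; accept 1 not in set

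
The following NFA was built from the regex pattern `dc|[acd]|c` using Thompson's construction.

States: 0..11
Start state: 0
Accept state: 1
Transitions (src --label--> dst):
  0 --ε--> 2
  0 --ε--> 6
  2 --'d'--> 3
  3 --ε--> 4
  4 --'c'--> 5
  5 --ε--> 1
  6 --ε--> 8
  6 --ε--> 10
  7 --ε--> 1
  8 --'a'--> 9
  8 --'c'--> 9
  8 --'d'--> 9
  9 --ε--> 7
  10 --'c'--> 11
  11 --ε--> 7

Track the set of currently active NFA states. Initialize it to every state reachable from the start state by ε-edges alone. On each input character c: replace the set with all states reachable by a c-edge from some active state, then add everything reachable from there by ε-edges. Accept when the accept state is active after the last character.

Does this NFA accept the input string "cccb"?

Answer: REJECT

Derivation:
start: ε-closure({0}) = {0,2,6,8,10}
'c' @ 1: {1,7,9,11}  [accepting]
'c' @ 2: {}  — dead — no transitions
rest 'cb' ignored (set empty)
end set {} — state 1 not in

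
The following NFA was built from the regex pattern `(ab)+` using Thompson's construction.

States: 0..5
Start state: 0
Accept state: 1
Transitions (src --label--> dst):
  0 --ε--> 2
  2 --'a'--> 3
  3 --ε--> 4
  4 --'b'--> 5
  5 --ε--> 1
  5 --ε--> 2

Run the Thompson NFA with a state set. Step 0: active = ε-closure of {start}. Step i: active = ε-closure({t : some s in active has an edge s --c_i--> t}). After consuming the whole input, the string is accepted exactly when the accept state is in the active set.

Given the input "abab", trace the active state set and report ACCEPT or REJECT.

start: ε-closure({0}) = {0,2}
'a' @ 1: {3,4}
'b' @ 2: {1,2,5}  [accepting]
'a' @ 3: {3,4}
'b' @ 4: {1,2,5}  [accepting]
end set {1,2,5} — state 1 in

Answer: ACCEPT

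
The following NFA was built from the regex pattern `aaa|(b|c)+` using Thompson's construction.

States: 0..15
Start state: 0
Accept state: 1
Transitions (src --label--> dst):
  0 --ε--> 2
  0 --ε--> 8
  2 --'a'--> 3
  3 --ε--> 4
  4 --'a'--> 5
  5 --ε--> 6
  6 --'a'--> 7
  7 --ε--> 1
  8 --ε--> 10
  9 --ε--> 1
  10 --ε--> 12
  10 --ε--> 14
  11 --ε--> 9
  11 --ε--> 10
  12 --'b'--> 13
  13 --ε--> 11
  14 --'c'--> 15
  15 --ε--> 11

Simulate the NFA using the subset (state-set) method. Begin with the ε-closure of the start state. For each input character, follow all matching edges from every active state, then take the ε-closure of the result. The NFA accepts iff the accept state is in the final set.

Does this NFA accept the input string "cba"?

start: ε-closure({0}) = {0,2,8,10,12,14}
'c' @ 1: {1,9,10,11,12,14,15}  (accept∈set)
'b' @ 2: {1,9,10,11,12,13,14}  (accept∈set)
'a' @ 3: {}  — dead — no transitions
final: {}; accept 1 not in set

Answer: REJECT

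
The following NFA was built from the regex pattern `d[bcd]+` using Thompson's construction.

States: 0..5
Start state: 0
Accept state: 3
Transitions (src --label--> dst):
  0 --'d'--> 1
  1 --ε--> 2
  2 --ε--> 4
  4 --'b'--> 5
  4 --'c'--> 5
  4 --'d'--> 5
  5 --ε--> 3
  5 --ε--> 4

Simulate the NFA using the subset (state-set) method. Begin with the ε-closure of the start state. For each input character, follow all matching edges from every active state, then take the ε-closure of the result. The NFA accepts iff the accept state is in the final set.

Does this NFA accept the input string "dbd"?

Answer: ACCEPT

Steps:
start: ε-closure({0}) = {0}
'd' @ 1: {1,2,4}
'b' @ 2: {3,4,5}  [accepting]
'd' @ 3: {3,4,5}  [accepting]
after full input: {3,4,5}  (accept=3 in)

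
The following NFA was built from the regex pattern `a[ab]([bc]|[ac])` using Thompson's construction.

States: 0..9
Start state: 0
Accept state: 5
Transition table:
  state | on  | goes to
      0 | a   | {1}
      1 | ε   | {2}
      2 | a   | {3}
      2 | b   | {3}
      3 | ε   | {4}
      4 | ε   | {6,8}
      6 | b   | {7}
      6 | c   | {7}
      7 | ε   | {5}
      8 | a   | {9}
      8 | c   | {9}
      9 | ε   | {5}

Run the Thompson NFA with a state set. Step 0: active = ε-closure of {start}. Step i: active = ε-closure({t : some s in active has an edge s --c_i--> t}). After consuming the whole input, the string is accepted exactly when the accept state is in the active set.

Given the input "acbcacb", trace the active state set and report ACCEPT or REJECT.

Answer: REJECT

Steps:
start: ε-closure({0}) = {0}
'a' @ 1: {1,2}
'c' @ 2: {}  — state set empty
rest 'bcacb' ignored (set empty)
after full input: {}  (accept=5 not in)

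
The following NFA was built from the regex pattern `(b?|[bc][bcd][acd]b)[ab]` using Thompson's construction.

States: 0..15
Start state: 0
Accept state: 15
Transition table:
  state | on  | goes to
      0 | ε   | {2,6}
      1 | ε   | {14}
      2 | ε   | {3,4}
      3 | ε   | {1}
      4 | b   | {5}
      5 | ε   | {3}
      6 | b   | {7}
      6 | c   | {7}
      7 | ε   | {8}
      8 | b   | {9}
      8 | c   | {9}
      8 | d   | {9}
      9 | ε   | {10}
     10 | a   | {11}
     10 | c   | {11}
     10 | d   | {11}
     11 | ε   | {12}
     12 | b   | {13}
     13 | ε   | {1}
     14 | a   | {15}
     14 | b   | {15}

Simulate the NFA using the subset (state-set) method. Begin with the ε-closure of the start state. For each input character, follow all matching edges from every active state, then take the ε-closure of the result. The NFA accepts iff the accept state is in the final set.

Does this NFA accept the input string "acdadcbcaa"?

Answer: REJECT

Derivation:
initial (ε-close {0}): {0,1,2,3,4,6,14}
'a' @ 1: {15}  [accepting]
'c' @ 2: {}  — state set empty
rest 'dadcbcaa' ignored (set empty)
after full input: {}  (accept=15 not in)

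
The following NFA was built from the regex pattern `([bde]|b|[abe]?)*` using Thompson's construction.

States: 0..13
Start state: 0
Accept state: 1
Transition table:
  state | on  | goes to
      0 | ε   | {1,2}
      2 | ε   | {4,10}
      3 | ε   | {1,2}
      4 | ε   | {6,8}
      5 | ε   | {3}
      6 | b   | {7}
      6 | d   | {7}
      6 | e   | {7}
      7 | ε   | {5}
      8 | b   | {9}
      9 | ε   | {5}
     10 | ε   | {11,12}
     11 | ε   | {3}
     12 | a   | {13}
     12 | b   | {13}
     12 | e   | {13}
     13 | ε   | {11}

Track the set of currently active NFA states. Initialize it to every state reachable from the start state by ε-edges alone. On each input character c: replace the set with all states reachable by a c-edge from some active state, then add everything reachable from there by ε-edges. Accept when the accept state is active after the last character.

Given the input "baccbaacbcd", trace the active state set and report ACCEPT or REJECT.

initial (ε-close {0}): {0,1,2,3,4,6,8,10,11,12}
'b' @ 1: {1,2,3,4,5,6,7,8,9,10,11,12,13}  (accept∈set)
'a' @ 2: {1,2,3,4,6,8,10,11,12,13}  (accept∈set)
'c' @ 3: {}  — no active states
rest 'cbaacbcd' ignored (set empty)
after full input: {}  (accept=1 not in)

Answer: REJECT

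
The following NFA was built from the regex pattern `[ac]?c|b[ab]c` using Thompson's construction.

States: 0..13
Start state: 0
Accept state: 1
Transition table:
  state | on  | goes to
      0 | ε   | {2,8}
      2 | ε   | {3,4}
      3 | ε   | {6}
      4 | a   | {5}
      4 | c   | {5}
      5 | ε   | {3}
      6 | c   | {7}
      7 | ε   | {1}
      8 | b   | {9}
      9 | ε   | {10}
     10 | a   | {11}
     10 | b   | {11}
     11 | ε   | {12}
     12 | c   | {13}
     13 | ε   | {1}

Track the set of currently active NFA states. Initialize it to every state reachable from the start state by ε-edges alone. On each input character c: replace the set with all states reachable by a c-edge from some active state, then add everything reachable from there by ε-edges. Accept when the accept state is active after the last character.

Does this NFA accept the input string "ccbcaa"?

S₀ = ε-closure({0}) = {0,2,3,4,6,8}
'c' @ 1: {1,3,5,6,7}  ✓accept
'c' @ 2: {1,7}  ✓accept
'b' @ 3: {}  — no active states
rest 'caa' ignored (set empty)
after full input: {}  (accept=1 not in)

Answer: REJECT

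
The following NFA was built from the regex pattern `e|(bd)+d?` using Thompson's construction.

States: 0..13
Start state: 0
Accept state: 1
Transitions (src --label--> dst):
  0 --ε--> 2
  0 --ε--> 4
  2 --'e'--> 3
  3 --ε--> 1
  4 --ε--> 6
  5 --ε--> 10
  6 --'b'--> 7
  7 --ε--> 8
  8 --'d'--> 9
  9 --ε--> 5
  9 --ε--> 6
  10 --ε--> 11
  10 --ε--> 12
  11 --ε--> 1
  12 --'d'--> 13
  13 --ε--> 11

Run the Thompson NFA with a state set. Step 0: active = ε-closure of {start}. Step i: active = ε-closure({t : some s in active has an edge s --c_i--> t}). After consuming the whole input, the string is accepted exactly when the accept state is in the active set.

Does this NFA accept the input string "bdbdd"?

Answer: ACCEPT

Trace:
S₀ = ε-closure({0}) = {0,2,4,6}
'b' @ 1: {7,8}
'd' @ 2: {1,5,6,9,10,11,12}  ✓accept
'b' @ 3: {7,8}
'd' @ 4: {1,5,6,9,10,11,12}  ✓accept
'd' @ 5: {1,11,13}  ✓accept
final: {1,11,13}; accept 1 in set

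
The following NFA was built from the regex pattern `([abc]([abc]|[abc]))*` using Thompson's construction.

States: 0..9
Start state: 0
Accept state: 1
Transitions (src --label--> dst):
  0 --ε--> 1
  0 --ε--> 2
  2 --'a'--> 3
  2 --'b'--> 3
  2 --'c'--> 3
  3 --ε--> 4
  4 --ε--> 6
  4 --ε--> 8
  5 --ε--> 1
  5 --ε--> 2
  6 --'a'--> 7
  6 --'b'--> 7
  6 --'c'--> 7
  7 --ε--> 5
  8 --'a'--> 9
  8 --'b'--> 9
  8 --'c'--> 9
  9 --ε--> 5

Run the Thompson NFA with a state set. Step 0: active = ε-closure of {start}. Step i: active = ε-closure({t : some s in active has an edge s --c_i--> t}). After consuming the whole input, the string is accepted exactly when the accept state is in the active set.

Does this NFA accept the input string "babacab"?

S₀ = ε-closure({0}) = {0,1,2}
'b' @ 1: {3,4,6,8}
'a' @ 2: {1,2,5,7,9}  ✓accept
'b' @ 3: {3,4,6,8}
'a' @ 4: {1,2,5,7,9}  ✓accept
'c' @ 5: {3,4,6,8}
'a' @ 6: {1,2,5,7,9}  ✓accept
'b' @ 7: {3,4,6,8}
end set {3,4,6,8} — state 1 not in

Answer: REJECT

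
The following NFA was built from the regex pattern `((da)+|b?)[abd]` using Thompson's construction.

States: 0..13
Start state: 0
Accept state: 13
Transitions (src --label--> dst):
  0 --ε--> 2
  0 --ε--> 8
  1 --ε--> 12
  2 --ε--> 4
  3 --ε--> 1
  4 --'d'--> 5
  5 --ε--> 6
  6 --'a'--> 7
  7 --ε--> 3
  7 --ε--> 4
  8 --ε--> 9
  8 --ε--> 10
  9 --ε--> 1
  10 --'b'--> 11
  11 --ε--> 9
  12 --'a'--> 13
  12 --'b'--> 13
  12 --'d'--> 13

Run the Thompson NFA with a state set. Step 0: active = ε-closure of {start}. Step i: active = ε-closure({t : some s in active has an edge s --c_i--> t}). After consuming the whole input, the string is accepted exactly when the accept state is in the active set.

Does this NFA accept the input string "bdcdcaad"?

Answer: REJECT

Derivation:
S₀ = ε-closure({0}) = {0,1,2,4,8,9,10,12}
'b' @ 1: {1,9,11,12,13}  ✓accept
'd' @ 2: {13}  ✓accept
'c' @ 3: {}  — dead — no transitions
rest 'dcaad' ignored (set empty)
final: {}; accept 13 not in set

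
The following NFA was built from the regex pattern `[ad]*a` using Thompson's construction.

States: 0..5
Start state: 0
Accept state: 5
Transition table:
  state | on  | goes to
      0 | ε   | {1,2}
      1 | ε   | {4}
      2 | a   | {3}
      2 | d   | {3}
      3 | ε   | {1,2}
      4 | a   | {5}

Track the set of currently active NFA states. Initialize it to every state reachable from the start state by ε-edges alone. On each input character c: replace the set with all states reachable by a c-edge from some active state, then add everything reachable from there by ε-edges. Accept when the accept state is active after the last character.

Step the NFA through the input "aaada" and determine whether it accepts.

Answer: ACCEPT

Trace:
start: ε-closure({0}) = {0,1,2,4}
'a' @ 1: {1,2,3,4,5}  ✓accept
'a' @ 2: {1,2,3,4,5}  ✓accept
'a' @ 3: {1,2,3,4,5}  ✓accept
'd' @ 4: {1,2,3,4}
'a' @ 5: {1,2,3,4,5}  ✓accept
final: {1,2,3,4,5}; accept 5 in set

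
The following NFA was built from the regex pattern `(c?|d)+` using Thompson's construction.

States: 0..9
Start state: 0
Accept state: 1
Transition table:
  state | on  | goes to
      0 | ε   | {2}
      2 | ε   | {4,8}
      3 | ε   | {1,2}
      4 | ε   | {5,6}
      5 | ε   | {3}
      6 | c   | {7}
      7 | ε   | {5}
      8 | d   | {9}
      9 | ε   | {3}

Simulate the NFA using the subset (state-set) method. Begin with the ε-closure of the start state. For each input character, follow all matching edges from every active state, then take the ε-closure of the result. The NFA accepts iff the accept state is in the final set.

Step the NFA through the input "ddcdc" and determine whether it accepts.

Answer: ACCEPT

Steps:
S₀ = ε-closure({0}) = {0,1,2,3,4,5,6,8}
'd' @ 1: {1,2,3,4,5,6,8,9}  [accepting]
'd' @ 2: {1,2,3,4,5,6,8,9}  [accepting]
'c' @ 3: {1,2,3,4,5,6,7,8}  [accepting]
'd' @ 4: {1,2,3,4,5,6,8,9}  [accepting]
'c' @ 5: {1,2,3,4,5,6,7,8}  [accepting]
end set {1,2,3,4,5,6,7,8} — state 1 in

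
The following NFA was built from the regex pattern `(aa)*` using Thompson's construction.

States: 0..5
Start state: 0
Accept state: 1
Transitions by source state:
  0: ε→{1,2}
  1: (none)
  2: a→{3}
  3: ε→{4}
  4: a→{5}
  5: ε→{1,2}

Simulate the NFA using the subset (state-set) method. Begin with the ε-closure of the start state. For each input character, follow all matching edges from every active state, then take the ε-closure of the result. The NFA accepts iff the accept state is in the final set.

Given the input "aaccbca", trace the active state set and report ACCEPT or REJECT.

start: ε-closure({0}) = {0,1,2}
'a' @ 1: {3,4}
'a' @ 2: {1,2,5}  (accept∈set)
'c' @ 3: {}  — no active states
rest 'cbca' ignored (set empty)
after full input: {}  (accept=1 not in)

Answer: REJECT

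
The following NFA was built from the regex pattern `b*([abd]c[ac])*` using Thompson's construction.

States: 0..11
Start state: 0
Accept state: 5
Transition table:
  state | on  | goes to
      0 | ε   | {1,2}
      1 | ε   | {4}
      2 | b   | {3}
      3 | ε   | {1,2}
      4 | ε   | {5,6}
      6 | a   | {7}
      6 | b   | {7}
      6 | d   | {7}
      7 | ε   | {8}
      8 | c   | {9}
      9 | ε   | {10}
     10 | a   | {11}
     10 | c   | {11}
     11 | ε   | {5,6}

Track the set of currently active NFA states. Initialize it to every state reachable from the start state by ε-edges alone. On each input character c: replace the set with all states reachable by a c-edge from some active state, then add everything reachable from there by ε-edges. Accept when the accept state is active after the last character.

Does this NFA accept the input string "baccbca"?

Answer: ACCEPT

Trace:
start: ε-closure({0}) = {0,1,2,4,5,6}
'b' @ 1: {1,2,3,4,5,6,7,8}  [accepting]
'a' @ 2: {7,8}
'c' @ 3: {9,10}
'c' @ 4: {5,6,11}  [accepting]
'b' @ 5: {7,8}
'c' @ 6: {9,10}
'a' @ 7: {5,6,11}  [accepting]
final: {5,6,11}; accept 5 in set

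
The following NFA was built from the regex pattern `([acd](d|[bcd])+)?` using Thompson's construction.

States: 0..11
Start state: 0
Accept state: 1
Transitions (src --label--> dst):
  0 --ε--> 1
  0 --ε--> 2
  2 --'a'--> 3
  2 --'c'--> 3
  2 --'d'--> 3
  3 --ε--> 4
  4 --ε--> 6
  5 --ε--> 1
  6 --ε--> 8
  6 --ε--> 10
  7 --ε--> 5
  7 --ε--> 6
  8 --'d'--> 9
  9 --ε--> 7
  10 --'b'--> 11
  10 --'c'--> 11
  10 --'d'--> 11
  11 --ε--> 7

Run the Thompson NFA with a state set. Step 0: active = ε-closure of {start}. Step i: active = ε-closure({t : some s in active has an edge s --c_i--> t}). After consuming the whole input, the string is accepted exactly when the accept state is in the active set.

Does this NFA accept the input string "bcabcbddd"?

Answer: REJECT

Derivation:
initial (ε-close {0}): {0,1,2}
'b' @ 1: {}  — no active states
rest 'cabcbddd' ignored (set empty)
end set {} — state 1 not in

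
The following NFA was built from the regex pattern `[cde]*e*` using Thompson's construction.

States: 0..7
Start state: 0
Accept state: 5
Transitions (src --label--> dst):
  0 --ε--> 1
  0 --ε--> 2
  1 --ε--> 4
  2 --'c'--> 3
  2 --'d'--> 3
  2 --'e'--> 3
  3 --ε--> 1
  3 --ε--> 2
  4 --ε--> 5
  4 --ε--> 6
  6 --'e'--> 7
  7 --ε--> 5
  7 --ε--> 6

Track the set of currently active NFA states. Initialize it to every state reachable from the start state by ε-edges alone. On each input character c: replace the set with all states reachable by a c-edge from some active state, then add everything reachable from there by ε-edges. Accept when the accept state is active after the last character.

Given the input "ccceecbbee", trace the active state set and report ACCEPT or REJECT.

Answer: REJECT

Steps:
S₀ = ε-closure({0}) = {0,1,2,4,5,6}
'c' @ 1: {1,2,3,4,5,6}  ✓accept
'c' @ 2: {1,2,3,4,5,6}  ✓accept
'c' @ 3: {1,2,3,4,5,6}  ✓accept
'e' @ 4: {1,2,3,4,5,6,7}  ✓accept
'e' @ 5: {1,2,3,4,5,6,7}  ✓accept
'c' @ 6: {1,2,3,4,5,6}  ✓accept
'b' @ 7: {}  — no active states
rest 'bee' ignored (set empty)
final: {}; accept 5 not in set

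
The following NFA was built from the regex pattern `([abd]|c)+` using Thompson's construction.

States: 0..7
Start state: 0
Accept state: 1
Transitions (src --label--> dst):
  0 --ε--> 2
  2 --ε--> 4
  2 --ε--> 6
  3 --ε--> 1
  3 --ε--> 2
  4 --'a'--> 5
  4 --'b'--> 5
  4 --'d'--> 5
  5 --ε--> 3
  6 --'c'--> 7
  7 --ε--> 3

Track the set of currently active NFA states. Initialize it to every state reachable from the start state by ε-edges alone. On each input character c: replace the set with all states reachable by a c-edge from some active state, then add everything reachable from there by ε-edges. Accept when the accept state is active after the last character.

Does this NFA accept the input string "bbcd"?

Answer: ACCEPT

Derivation:
S₀ = ε-closure({0}) = {0,2,4,6}
'b' @ 1: {1,2,3,4,5,6}  [accepting]
'b' @ 2: {1,2,3,4,5,6}  [accepting]
'c' @ 3: {1,2,3,4,6,7}  [accepting]
'd' @ 4: {1,2,3,4,5,6}  [accepting]
final: {1,2,3,4,5,6}; accept 1 in set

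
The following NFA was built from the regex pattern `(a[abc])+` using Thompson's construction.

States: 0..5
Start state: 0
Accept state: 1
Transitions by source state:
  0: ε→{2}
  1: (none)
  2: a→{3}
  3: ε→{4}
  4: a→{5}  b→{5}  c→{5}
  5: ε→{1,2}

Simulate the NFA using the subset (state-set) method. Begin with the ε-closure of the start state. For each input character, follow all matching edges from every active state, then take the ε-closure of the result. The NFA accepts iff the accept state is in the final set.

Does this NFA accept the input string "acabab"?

start: ε-closure({0}) = {0,2}
'a' @ 1: {3,4}
'c' @ 2: {1,2,5}  [accepting]
'a' @ 3: {3,4}
'b' @ 4: {1,2,5}  [accepting]
'a' @ 5: {3,4}
'b' @ 6: {1,2,5}  [accepting]
final: {1,2,5}; accept 1 in set

Answer: ACCEPT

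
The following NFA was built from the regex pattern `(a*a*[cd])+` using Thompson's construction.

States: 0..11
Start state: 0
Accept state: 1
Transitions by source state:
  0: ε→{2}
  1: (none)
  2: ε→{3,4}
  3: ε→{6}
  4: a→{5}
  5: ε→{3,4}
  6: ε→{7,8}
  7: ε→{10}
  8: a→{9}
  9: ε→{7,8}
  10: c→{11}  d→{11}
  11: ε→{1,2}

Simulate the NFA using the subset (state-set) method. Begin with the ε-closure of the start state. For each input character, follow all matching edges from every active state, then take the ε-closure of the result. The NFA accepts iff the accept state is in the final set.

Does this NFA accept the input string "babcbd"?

start: ε-closure({0}) = {0,2,3,4,6,7,8,10}
'b' @ 1: {}  — no active states
rest 'abcbd' ignored (set empty)
after full input: {}  (accept=1 not in)

Answer: REJECT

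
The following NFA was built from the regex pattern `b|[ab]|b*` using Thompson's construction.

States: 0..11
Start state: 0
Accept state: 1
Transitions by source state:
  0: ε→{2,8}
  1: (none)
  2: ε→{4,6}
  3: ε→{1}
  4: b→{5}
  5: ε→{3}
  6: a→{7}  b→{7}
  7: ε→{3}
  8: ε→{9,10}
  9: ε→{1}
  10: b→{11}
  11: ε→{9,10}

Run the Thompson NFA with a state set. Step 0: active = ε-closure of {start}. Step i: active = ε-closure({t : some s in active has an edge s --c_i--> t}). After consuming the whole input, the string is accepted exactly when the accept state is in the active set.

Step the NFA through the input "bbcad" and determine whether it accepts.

initial (ε-close {0}): {0,1,2,4,6,8,9,10}
'b' @ 1: {1,3,5,7,9,10,11}  (accept∈set)
'b' @ 2: {1,9,10,11}  (accept∈set)
'c' @ 3: {}  — no active states
rest 'ad' ignored (set empty)
end set {} — state 1 not in

Answer: REJECT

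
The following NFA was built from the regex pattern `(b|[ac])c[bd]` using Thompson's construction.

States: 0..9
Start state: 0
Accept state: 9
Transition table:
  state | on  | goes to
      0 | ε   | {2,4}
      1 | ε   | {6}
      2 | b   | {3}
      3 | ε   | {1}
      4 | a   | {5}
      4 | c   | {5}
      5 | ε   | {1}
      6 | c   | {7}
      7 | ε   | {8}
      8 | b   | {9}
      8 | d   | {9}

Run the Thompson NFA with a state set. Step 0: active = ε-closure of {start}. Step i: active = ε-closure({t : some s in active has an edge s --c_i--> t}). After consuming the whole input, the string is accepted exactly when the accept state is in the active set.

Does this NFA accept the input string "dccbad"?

Answer: REJECT

Steps:
initial (ε-close {0}): {0,2,4}
'd' @ 1: {}  — no active states
rest 'ccbad' ignored (set empty)
after full input: {}  (accept=9 not in)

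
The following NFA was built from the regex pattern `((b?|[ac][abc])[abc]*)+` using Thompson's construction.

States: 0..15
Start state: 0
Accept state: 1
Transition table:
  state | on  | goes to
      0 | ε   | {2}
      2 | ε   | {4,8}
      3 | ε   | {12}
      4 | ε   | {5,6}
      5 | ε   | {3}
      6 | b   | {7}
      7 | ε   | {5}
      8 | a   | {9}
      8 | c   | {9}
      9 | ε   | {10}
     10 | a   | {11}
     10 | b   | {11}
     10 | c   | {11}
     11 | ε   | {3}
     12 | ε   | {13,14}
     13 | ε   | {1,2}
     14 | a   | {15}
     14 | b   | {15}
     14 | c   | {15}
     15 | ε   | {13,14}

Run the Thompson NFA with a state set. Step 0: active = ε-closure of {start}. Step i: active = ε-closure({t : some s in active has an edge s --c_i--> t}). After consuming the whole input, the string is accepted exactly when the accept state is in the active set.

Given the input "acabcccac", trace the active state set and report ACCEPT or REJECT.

S₀ = ε-closure({0}) = {0,1,2,3,4,5,6,8,12,13,14}
'a' @ 1: {1,2,3,4,5,6,8,9,10,12,13,14,15}  [accepting]
'c' @ 2: {1,2,3,4,5,6,8,9,10,11,12,13,14,15}  [accepting]
'a' @ 3: {1,2,3,4,5,6,8,9,10,11,12,13,14,15}  [accepting]
'b' @ 4: {1,2,3,4,5,6,7,8,11,12,13,14,15}  [accepting]
'c' @ 5: {1,2,3,4,5,6,8,9,10,12,13,14,15}  [accepting]
'c' @ 6: {1,2,3,4,5,6,8,9,10,11,12,13,14,15}  [accepting]
'c' @ 7: {1,2,3,4,5,6,8,9,10,11,12,13,14,15}  [accepting]
'a' @ 8: {1,2,3,4,5,6,8,9,10,11,12,13,14,15}  [accepting]
'c' @ 9: {1,2,3,4,5,6,8,9,10,11,12,13,14,15}  [accepting]
end set {1,2,3,4,5,6,8,9,10,11,12,13,14,15} — state 1 in

Answer: ACCEPT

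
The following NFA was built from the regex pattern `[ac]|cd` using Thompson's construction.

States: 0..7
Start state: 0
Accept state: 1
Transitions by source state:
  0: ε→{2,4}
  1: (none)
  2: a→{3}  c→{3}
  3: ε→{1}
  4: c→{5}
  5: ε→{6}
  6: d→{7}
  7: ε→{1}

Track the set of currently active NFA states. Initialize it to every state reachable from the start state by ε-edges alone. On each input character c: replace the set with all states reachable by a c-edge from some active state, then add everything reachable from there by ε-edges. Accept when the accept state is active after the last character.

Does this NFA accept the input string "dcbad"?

initial (ε-close {0}): {0,2,4}
'd' @ 1: {}  — dead — no transitions
rest 'cbad' ignored (set empty)
end set {} — state 1 not in

Answer: REJECT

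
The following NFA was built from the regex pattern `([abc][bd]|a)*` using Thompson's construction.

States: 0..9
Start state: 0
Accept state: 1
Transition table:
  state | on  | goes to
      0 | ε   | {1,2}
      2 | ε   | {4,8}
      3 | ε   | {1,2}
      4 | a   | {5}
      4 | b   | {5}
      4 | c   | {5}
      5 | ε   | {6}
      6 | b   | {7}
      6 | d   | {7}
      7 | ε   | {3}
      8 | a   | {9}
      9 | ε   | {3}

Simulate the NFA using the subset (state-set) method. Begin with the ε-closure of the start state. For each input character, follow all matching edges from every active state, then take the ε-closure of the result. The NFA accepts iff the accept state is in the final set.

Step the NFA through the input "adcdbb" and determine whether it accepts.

Answer: ACCEPT

Steps:
initial (ε-close {0}): {0,1,2,4,8}
'a' @ 1: {1,2,3,4,5,6,8,9}  ✓accept
'd' @ 2: {1,2,3,4,7,8}  ✓accept
'c' @ 3: {5,6}
'd' @ 4: {1,2,3,4,7,8}  ✓accept
'b' @ 5: {5,6}
'b' @ 6: {1,2,3,4,7,8}  ✓accept
final: {1,2,3,4,7,8}; accept 1 in set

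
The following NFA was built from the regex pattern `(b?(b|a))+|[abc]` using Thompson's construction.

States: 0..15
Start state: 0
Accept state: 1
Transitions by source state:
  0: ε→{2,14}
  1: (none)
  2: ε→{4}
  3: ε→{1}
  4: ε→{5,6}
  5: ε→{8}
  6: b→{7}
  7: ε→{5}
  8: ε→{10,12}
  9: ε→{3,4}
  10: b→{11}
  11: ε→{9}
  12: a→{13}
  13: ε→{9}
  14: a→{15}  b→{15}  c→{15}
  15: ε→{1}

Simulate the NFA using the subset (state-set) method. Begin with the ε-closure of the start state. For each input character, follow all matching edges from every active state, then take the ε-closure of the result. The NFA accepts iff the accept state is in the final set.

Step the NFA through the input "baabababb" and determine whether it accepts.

initial (ε-close {0}): {0,2,4,5,6,8,10,12,14}
'b' @ 1: {1,3,4,5,6,7,8,9,10,11,12,15}  [accepting]
'a' @ 2: {1,3,4,5,6,8,9,10,12,13}  [accepting]
'a' @ 3: {1,3,4,5,6,8,9,10,12,13}  [accepting]
'b' @ 4: {1,3,4,5,6,7,8,9,10,11,12}  [accepting]
'a' @ 5: {1,3,4,5,6,8,9,10,12,13}  [accepting]
'b' @ 6: {1,3,4,5,6,7,8,9,10,11,12}  [accepting]
'a' @ 7: {1,3,4,5,6,8,9,10,12,13}  [accepting]
'b' @ 8: {1,3,4,5,6,7,8,9,10,11,12}  [accepting]
'b' @ 9: {1,3,4,5,6,7,8,9,10,11,12}  [accepting]
end set {1,3,4,5,6,7,8,9,10,11,12} — state 1 in

Answer: ACCEPT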